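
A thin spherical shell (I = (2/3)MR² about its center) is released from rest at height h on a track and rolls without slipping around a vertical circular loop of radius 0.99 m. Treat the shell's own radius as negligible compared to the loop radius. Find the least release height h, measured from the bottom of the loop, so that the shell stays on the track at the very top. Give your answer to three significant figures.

Here I = (2/3)MR², so the shape factor k = I/(MR²) = 2/3.
At the top of the loop, the minimum-contact condition is Mg = Mv_top²/r, so v_top² = gr.
With ω = v/R, the kinetic energy at speed v is ½(1+k)Mv² = (5/6)Mv².
Energy conservation from release (height h) to the top (height 2r): Mgh = Mg(2r) + (5/6)M·gr.
Thus h_min = 2r + (1+k)r/2 = r(2 + 1.667/2) = 0.99 × 2.833 ≈ 2.81 m.

h_min ≈ 2.81 m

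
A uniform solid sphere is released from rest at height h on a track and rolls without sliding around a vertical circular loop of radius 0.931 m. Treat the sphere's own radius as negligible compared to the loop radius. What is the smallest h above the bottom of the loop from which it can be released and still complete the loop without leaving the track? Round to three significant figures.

h_min ≈ 2.51 m

The moment of inertia is (2/5)MR², giving k ≡ I/(MR²) = 0.4.
At the top of the loop, the minimum-contact condition is Mg = Mv_top²/r, so v_top² = gr.
With ω = v/R, the kinetic energy at speed v is ½(1+k)Mv² = (7/10)Mv².
Energy conservation from release (height h) to the top (height 2r): Mgh = Mg(2r) + (7/10)M·gr.
Thus h_min = 2r + (1+k)r/2 = r(2 + 1.4/2) = 0.931 × 2.7 ≈ 2.51 m.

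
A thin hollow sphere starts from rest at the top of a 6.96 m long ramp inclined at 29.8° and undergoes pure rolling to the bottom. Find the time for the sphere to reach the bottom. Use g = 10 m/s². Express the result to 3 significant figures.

t ≈ 2.16 s

With I = (2/3)MR², the ratio k = I/(MR²) is 2/3.
Translational: Mg sinθ − f = Ma. Rotational about the CM: fR = Iα = kMRa, so f = kMa.
Hence a = g sinθ/(1+k) = 10×sin29.8°/1.667 = 2.982 m/s².
With constant a from rest, t = √(2L/a) = √(2·6.96/2.982) ≈ 2.16 s.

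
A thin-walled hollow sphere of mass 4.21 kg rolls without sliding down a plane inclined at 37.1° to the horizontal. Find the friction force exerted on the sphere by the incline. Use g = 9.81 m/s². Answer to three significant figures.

f ≈ 9.97 N

The moment of inertia is (2/3)MR², giving k ≡ I/(MR²) = 2/3.
Newton's second law down the slope: Mg sinθ − f = Ma. The torque equation fR = Iα (with α = a/R) gives f = kMa.
Combining, a = g sinθ/(1+k) and f = kMa = kMg sinθ/(1+k).
f = (2/3) × 4.21 × 9.81 × sin37.1° / 1.667 ≈ 9.97 N.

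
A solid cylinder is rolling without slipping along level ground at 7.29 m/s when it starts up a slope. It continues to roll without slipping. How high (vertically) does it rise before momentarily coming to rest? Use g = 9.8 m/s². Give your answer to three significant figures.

Here I = (1/2)MR², so the shape factor k = I/(MR²) = 0.5.
Rolling without slipping gives ω = v/R, so the total kinetic energy is ½Mv² + ½Iω² = ½(1+k)Mv² = (3/4)Mv².
All of this converts to potential energy at the highest point: (3/4)Mv₀² = Mgh.
Thus h = (1+k)v₀²/(2g) = 1.5 × 7.29² / (2 × 9.8) ≈ 4.07 m.

h ≈ 4.07 m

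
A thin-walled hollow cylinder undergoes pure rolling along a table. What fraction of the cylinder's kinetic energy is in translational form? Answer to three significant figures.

The moment of inertia is MR², giving k ≡ I/(MR²) = 1.
With ω = v/R, KE_trans = ½Mv² and KE_rot = ½Iω² = ½kMv², so KE_total = ½(1+k)Mv².
The translational fraction is therefore 1/(1+k) = 1/2 ≈ 0.500.

fraction ≈ 0.500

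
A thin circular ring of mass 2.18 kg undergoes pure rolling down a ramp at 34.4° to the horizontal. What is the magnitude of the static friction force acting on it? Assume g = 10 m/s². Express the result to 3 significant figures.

f ≈ 6.16 N

The moment of inertia is MR², giving k ≡ I/(MR²) = 1.
Newton's second law down the slope: Mg sinθ − f = Ma. The torque equation fR = Iα (with α = a/R) gives f = kMa.
Combining, a = g sinθ/(1+k) and f = kMa = kMg sinθ/(1+k).
f = 1 × 2.18 × 10 × sin34.4° / 2 ≈ 6.16 N.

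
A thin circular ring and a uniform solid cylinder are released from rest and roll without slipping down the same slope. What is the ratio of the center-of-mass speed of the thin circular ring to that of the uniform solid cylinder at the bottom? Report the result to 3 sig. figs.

v_ratio ≈ 0.866

Each satisfies Mgh = ½(1+k)Mv² with k = I/(MR²), so v ∝ 1/√(1+k).
For the thin circular ring k = 1; for the uniform solid cylinder k = 0.5.
v₁/v₂ = √((1+k₂)/(1+k₁)) = √(1.5/2) ≈ 0.866.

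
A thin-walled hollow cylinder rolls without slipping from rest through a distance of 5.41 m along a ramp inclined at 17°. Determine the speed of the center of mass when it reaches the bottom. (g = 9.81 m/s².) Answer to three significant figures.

v ≈ 3.94 m/s

For this body I = MR², i.e. k = I/(MR²) = 1.
Pure rolling means v = ωR; then KE = ½Mv² + ½I(v/R)² = ½(1+k)Mv² = Mv².
The vertical drop is h = L sinθ = 5.41 × sin17° = 1.582 m.
Setting Mgh = Mv² gives v = √(2gh/(1+k)) = √(2·9.81·1.582/2) ≈ 3.94 m/s.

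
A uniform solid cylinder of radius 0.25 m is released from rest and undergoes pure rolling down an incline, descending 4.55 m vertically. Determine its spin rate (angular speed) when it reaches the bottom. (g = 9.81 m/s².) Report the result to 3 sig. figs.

ω ≈ 30.9 rad/s

With I = (1/2)MR², the ratio k = I/(MR²) is 0.5.
Since it rolls without slipping, ω = v/R and KE = ½Mv² + ½Iω² = ½(1+k)Mv² = (3/4)Mv².
Energy conservation Mgh = ½(1+k)Mv² gives v = √(2gh/(1+k)) = √(2 × 9.81 × 4.55 / 1.5) = 7.715 m/s.
Then ω = v/R = 7.715 / 0.25 ≈ 30.9 rad/s.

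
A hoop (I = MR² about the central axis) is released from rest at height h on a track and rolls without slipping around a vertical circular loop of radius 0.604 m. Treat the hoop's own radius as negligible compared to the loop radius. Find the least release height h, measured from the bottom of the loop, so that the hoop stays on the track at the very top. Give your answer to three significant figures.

h_min ≈ 1.81 m

Here I = MR², so the shape factor k = I/(MR²) = 1.
At the top, contact is just lost when gravity alone supplies the centripetal force: Mg = Mv_top²/r, i.e. v_top² = gr.
With ω = v/R, the kinetic energy at speed v is ½(1+k)Mv² = Mv².
Energy conservation from release (height h) to the top (height 2r): Mgh = Mg(2r) + M·gr.
Thus h_min = 2r + (1+k)r/2 = r(2 + 2/2) = 0.604 × 3 ≈ 1.81 m.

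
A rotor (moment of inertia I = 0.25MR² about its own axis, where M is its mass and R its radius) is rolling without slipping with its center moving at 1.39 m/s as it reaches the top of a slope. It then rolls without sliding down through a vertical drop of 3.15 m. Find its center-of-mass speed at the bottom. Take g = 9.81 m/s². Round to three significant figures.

v ≈ 7.17 m/s

For this body I = 0.25MR², i.e. k = I/(MR²) = 0.25.
Since it rolls without slipping, ω = v/R and KE = ½Mv² + ½Iω² = ½(1+k)Mv² = (5/8)Mv².
Conserving energy between top and bottom: (5/8)Mv² = (5/8)Mv₀² + Mgh, hence v² = v₀² + 2gh/(1+k).
v = √(1.39² + 2×9.81×3.15/1.25) = √51.37 ≈ 7.17 m/s.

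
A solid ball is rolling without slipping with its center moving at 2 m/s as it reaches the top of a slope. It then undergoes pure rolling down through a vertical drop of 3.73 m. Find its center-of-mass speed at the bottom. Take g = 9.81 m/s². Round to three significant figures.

v ≈ 7.50 m/s

For this body I = (2/5)MR², i.e. k = I/(MR²) = 0.4.
Since it rolls without slipping, ω = v/R and KE = ½Mv² + ½Iω² = ½(1+k)Mv² = (7/10)Mv².
Conserving energy between top and bottom: (7/10)Mv² = (7/10)Mv₀² + Mgh, hence v² = v₀² + 2gh/(1+k).
v = √(2² + 2×9.81×3.73/1.4) = √56.27 ≈ 7.50 m/s.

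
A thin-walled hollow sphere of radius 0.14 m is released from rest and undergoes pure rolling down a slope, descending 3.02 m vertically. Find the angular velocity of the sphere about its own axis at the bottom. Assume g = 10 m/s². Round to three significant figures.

ω ≈ 43.0 rad/s

With I = (2/3)MR², the ratio k = I/(MR²) is 2/3.
Rolling without slipping gives ω = v/R, so the total kinetic energy is ½Mv² + ½Iω² = ½(1+k)Mv² = (5/6)Mv².
Energy conservation Mgh = ½(1+k)Mv² gives v = √(2gh/(1+k)) = √(2 × 10 × 3.02 / 1.667) = 6.02 m/s.
Then ω = v/R = 6.02 / 0.14 ≈ 43.0 rad/s.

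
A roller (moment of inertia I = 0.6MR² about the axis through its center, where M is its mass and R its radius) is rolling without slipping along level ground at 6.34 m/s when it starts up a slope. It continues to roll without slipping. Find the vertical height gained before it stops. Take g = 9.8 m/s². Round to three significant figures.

h ≈ 3.28 m

Here I = 0.6MR², so the shape factor k = I/(MR²) = 0.6.
Since it rolls without slipping, ω = v/R and KE = ½Mv² + ½Iω² = ½(1+k)Mv² = (4/5)Mv².
At the top the kinetic energy is zero, so (4/5)Mv₀² = Mgh.
Thus h = (1+k)v₀²/(2g) = 1.6 × 6.34² / (2 × 9.8) ≈ 3.28 m.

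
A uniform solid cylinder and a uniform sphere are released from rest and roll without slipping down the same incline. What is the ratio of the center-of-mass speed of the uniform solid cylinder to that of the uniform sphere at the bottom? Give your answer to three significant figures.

v_ratio ≈ 0.966

Each satisfies Mgh = ½(1+k)Mv² with k = I/(MR²), so v ∝ 1/√(1+k).
For the uniform solid cylinder k = 0.5; for the uniform sphere k = 0.4.
v₁/v₂ = √((1+k₂)/(1+k₁)) = √(1.4/1.5) ≈ 0.966.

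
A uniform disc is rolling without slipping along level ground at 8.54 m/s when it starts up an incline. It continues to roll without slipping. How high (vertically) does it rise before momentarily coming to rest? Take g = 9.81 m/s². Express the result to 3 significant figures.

Here I = (1/2)MR², so the shape factor k = I/(MR²) = 0.5.
The rolling condition ω = v/R makes the rotational term ½I(v/R)² = ½kMv², so KE_total = ½(1+k)Mv² = (3/4)Mv².
At the top the kinetic energy is zero, so (3/4)Mv₀² = Mgh.
Thus h = (1+k)v₀²/(2g) = 1.5 × 8.54² / (2 × 9.81) ≈ 5.58 m.

h ≈ 5.58 m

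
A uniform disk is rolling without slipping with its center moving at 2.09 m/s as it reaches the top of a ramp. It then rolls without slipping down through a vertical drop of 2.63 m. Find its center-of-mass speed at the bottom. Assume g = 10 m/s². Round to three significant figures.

With I = (1/2)MR², the ratio k = I/(MR²) is 0.5.
Rolling without slipping gives ω = v/R, so the total kinetic energy is ½Mv² + ½Iω² = ½(1+k)Mv² = (3/4)Mv².
Conserving energy between top and bottom: (3/4)Mv² = (3/4)Mv₀² + Mgh, hence v² = v₀² + 2gh/(1+k).
v = √(2.09² + 2×10×2.63/1.5) = √39.43 ≈ 6.28 m/s.

v ≈ 6.28 m/s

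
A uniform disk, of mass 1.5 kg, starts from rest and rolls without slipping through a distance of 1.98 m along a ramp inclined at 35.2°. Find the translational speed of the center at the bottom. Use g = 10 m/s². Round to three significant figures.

With I = (1/2)MR², the ratio k = I/(MR²) is 0.5.
Since it rolls without slipping, ω = v/R and KE = ½Mv² + ½Iω² = ½(1+k)Mv² = (3/4)Mv².
The vertical drop is h = L sinθ = 1.98 × sin35.2° = 1.141 m.
Setting Mgh = (3/4)Mv² gives v = √(2gh/(1+k)) = √(2·10·1.141/1.5) ≈ 3.90 m/s.

v ≈ 3.90 m/s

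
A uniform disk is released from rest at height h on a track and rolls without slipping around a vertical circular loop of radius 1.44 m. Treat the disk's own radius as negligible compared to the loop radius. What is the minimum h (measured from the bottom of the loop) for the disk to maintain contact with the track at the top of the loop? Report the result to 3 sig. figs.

For this body I = (1/2)MR², i.e. k = I/(MR²) = 0.5.
At the top, contact is just lost when gravity alone supplies the centripetal force: Mg = Mv_top²/r, i.e. v_top² = gr.
With ω = v/R, the kinetic energy at speed v is ½(1+k)Mv² = (3/4)Mv².
Energy conservation from release (height h) to the top (height 2r): Mgh = Mg(2r) + (3/4)M·gr.
Thus h_min = 2r + (1+k)r/2 = r(2 + 1.5/2) = 1.44 × 2.75 ≈ 3.96 m.

h_min ≈ 3.96 m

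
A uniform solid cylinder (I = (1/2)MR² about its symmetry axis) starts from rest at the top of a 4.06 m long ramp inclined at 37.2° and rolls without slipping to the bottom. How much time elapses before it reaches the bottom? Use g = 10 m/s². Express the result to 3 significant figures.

With I = (1/2)MR², the ratio k = I/(MR²) is 0.5.
Newton's second law down the slope: Mg sinθ − f = Ma. The torque equation fR = Iα (with α = a/R) gives f = kMa.
Hence a = g sinθ/(1+k) = 10×sin37.2°/1.5 = 4.031 m/s².
With constant a from rest, t = √(2L/a) = √(2·4.06/4.031) ≈ 1.42 s.

t ≈ 1.42 s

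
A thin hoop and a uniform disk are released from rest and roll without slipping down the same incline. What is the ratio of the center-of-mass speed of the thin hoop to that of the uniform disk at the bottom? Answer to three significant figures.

Each satisfies Mgh = ½(1+k)Mv² with k = I/(MR²), so v ∝ 1/√(1+k).
For the thin hoop k = 1; for the uniform disk k = 0.5.
v₁/v₂ = √((1+k₂)/(1+k₁)) = √(1.5/2) ≈ 0.866.

v_ratio ≈ 0.866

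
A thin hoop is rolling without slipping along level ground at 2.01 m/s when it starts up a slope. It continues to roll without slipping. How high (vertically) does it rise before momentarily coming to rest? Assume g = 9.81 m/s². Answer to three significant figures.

h ≈ 0.412 m

For this body I = MR², i.e. k = I/(MR²) = 1.
Pure rolling means v = ωR; then KE = ½Mv² + ½I(v/R)² = ½(1+k)Mv² = Mv².
All of this converts to potential energy at the highest point: Mv₀² = Mgh.
Thus h = (1+k)v₀²/(2g) = 2 × 2.01² / (2 × 9.81) ≈ 0.412 m.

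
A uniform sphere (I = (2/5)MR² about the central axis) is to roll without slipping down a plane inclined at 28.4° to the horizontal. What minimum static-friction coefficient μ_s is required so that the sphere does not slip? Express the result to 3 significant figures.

μ_min ≈ 0.154

The moment of inertia is (2/5)MR², giving k ≡ I/(MR²) = 0.4.
Along the incline Mg sinθ − f = Ma, and torque about the center fR = Iα = kMR²(a/R) gives f = kMa.
These give a = g sinθ/(1+k) and the required friction f = kMg sinθ/(1+k).
With N = Mg cosθ, the no-slip condition f ≤ μN gives μ_min = f/N = k tanθ/(1+k).
μ_min = 0.4 × tan28.4° / 1.4 ≈ 0.154.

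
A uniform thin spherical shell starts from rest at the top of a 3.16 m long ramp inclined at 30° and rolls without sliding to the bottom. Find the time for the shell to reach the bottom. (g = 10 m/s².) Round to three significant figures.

For this body I = (2/3)MR², i.e. k = I/(MR²) = 2/3.
Translational: Mg sinθ − f = Ma. Rotational about the CM: fR = Iα = kMRa, so f = kMa.
Hence a = g sinθ/(1+k) = 10×sin30°/1.667 = 3 m/s².
Starting from rest, L = ½at², so t = √(2L/a) = √(2×3.16/3) ≈ 1.45 s.

t ≈ 1.45 s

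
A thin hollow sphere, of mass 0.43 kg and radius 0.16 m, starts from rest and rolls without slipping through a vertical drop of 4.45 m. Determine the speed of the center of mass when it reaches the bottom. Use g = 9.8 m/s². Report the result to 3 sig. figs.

With I = (2/3)MR², the ratio k = I/(MR²) is 2/3.
The rolling condition ω = v/R makes the rotational term ½I(v/R)² = ½kMv², so KE_total = ½(1+k)Mv² = (5/6)Mv².
Setting Mgh = (5/6)Mv² gives v = √(2gh/(1+k)) = √(2·9.8·4.45/1.667) ≈ 7.23 m/s.

v ≈ 7.23 m/s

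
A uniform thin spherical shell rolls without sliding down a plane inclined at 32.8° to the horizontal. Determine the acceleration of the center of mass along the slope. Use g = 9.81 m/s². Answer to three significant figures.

For this body I = (2/3)MR², i.e. k = I/(MR²) = 2/3.
Newton's second law down the slope: Mg sinθ − f = Ma. The torque equation fR = Iα (with α = a/R) gives f = kMa.
Eliminating f: Mg sinθ = (1+k)Ma, so a = g sinθ/(1+k) = 9.81 × sin32.8° / 1.667 ≈ 3.19 m/s².

a ≈ 3.19 m/s²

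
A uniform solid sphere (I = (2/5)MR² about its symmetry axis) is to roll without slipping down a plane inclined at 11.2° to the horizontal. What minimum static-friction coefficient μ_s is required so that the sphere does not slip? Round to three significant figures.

μ_min ≈ 0.0566

With I = (2/5)MR², the ratio k = I/(MR²) is 0.4.
Translational: Mg sinθ − f = Ma. Rotational about the CM: fR = Iα = kMRa, so f = kMa.
These give a = g sinθ/(1+k) and the required friction f = kMg sinθ/(1+k).
With N = Mg cosθ, the no-slip condition f ≤ μN gives μ_min = f/N = k tanθ/(1+k).
μ_min = 0.4 × tan11.2° / 1.4 ≈ 0.0566.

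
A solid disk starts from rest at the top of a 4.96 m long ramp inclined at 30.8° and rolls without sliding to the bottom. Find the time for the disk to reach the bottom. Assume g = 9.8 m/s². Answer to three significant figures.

t ≈ 1.72 s

With I = (1/2)MR², the ratio k = I/(MR²) is 0.5.
Newton's second law down the slope: Mg sinθ − f = Ma. The torque equation fR = Iα (with α = a/R) gives f = kMa.
Hence a = g sinθ/(1+k) = 9.8×sin30.8°/1.5 = 3.345 m/s².
With constant a from rest, t = √(2L/a) = √(2·4.96/3.345) ≈ 1.72 s.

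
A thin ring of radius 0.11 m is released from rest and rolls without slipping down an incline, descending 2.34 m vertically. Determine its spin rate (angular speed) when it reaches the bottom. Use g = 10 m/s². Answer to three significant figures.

Here I = MR², so the shape factor k = I/(MR²) = 1.
The rolling condition ω = v/R makes the rotational term ½I(v/R)² = ½kMv², so KE_total = ½(1+k)Mv² = Mv².
Energy conservation Mgh = ½(1+k)Mv² gives v = √(2gh/(1+k)) = √(2 × 10 × 2.34 / 2) = 4.837 m/s.
The angular speed follows from ω = v/R = 4.837/0.11 ≈ 44.0 rad/s.

ω ≈ 44.0 rad/s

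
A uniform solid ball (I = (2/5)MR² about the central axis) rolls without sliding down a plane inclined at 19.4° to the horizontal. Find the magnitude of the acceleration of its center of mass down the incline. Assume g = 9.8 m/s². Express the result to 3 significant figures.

a ≈ 2.33 m/s²

With I = (2/5)MR², the ratio k = I/(MR²) is 0.4.
Along the incline Mg sinθ − f = Ma, and torque about the center fR = Iα = kMR²(a/R) gives f = kMa.
Eliminating f: Mg sinθ = (1+k)Ma, so a = g sinθ/(1+k) = 9.8 × sin19.4° / 1.4 ≈ 2.33 m/s².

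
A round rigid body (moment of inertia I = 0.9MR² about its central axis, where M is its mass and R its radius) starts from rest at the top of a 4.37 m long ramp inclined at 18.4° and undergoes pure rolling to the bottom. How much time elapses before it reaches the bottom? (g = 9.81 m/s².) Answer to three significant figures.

Here I = 0.9MR², so the shape factor k = I/(MR²) = 0.9.
Newton's second law down the slope: Mg sinθ − f = Ma. The torque equation fR = Iα (with α = a/R) gives f = kMa.
Hence a = g sinθ/(1+k) = 9.81×sin18.4°/1.9 = 1.63 m/s².
With constant a from rest, t = √(2L/a) = √(2·4.37/1.63) ≈ 2.32 s.

t ≈ 2.32 s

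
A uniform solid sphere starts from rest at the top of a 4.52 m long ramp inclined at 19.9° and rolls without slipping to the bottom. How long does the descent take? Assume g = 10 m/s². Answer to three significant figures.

t ≈ 1.93 s

For this body I = (2/5)MR², i.e. k = I/(MR²) = 0.4.
Along the incline Mg sinθ − f = Ma, and torque about the center fR = Iα = kMR²(a/R) gives f = kMa.
Hence a = g sinθ/(1+k) = 10×sin19.9°/1.4 = 2.431 m/s².
With constant a from rest, t = √(2L/a) = √(2·4.52/2.431) ≈ 1.93 s.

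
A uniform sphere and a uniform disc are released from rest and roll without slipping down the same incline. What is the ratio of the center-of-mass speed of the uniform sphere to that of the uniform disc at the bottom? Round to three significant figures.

Each satisfies Mgh = ½(1+k)Mv² with k = I/(MR²), so v ∝ 1/√(1+k).
For the uniform sphere k = 0.4; for the uniform disc k = 0.5.
v₁/v₂ = √((1+k₂)/(1+k₁)) = √(1.5/1.4) ≈ 1.04.

v_ratio ≈ 1.04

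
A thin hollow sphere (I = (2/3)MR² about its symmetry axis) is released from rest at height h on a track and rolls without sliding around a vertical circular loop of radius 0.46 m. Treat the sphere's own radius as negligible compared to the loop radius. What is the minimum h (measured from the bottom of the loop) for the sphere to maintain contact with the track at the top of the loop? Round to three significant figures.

h_min ≈ 1.30 m

For this body I = (2/3)MR², i.e. k = I/(MR²) = 2/3.
At the top, contact is just lost when gravity alone supplies the centripetal force: Mg = Mv_top²/r, i.e. v_top² = gr.
With ω = v/R, the kinetic energy at speed v is ½(1+k)Mv² = (5/6)Mv².
Energy conservation from release (height h) to the top (height 2r): Mgh = Mg(2r) + (5/6)M·gr.
Thus h_min = 2r + (1+k)r/2 = r(2 + 1.667/2) = 0.46 × 2.833 ≈ 1.30 m.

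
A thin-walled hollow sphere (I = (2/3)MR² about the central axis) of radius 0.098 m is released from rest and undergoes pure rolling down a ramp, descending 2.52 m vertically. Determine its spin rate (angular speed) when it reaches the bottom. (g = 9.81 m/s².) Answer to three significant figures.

ω ≈ 55.6 rad/s

The moment of inertia is (2/3)MR², giving k ≡ I/(MR²) = 2/3.
Since it rolls without slipping, ω = v/R and KE = ½Mv² + ½Iω² = ½(1+k)Mv² = (5/6)Mv².
Energy conservation Mgh = ½(1+k)Mv² gives v = √(2gh/(1+k)) = √(2 × 9.81 × 2.52 / 1.667) = 5.447 m/s.
The angular speed follows from ω = v/R = 5.447/0.098 ≈ 55.6 rad/s.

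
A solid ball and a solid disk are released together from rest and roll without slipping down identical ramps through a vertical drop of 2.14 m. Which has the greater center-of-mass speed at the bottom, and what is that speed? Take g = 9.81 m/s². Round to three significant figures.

For rolling without slipping, Mgh = ½(1+k)Mv² where k = I/(MR²), so v = √(2gh/(1+k)).
Solid ball: k = 0.4, giving v = √(2×9.81×2.14/1.4) = 5.476 m/s.
Solid disk: k = 0.5, giving v = √(2×9.81×2.14/1.5) = 5.291 m/s.
The smaller k wins: the solid ball, at ≈ 5.48 m/s.

the solid ball, at v ≈ 5.48 m/s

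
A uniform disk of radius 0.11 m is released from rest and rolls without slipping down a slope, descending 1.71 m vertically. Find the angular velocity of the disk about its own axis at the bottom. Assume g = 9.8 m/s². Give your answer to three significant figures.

ω ≈ 43.0 rad/s

Here I = (1/2)MR², so the shape factor k = I/(MR²) = 0.5.
Since it rolls without slipping, ω = v/R and KE = ½Mv² + ½Iω² = ½(1+k)Mv² = (3/4)Mv².
Energy conservation Mgh = ½(1+k)Mv² gives v = √(2gh/(1+k)) = √(2 × 9.8 × 1.71 / 1.5) = 4.727 m/s.
The angular speed follows from ω = v/R = 4.727/0.11 ≈ 43.0 rad/s.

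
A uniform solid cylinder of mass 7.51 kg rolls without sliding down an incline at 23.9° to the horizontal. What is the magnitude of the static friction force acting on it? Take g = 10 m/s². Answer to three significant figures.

The moment of inertia is (1/2)MR², giving k ≡ I/(MR²) = 0.5.
Translational: Mg sinθ − f = Ma. Rotational about the CM: fR = Iα = kMRa, so f = kMa.
Combining, a = g sinθ/(1+k) and f = kMa = kMg sinθ/(1+k).
f = 0.5 × 7.51 × 10 × sin23.9° / 1.5 ≈ 10.1 N.

f ≈ 10.1 N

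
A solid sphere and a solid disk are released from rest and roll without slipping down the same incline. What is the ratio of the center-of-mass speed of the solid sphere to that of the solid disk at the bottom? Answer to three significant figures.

Each satisfies Mgh = ½(1+k)Mv² with k = I/(MR²), so v ∝ 1/√(1+k).
For the solid sphere k = 0.4; for the solid disk k = 0.5.
v₁/v₂ = √((1+k₂)/(1+k₁)) = √(1.5/1.4) ≈ 1.04.

v_ratio ≈ 1.04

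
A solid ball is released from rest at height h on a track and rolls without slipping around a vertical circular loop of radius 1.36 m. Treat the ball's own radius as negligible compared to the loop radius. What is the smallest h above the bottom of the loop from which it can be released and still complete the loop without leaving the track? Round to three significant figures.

The moment of inertia is (2/5)MR², giving k ≡ I/(MR²) = 0.4.
At the top, contact is just lost when gravity alone supplies the centripetal force: Mg = Mv_top²/r, i.e. v_top² = gr.
With ω = v/R, the kinetic energy at speed v is ½(1+k)Mv² = (7/10)Mv².
Energy conservation from release (height h) to the top (height 2r): Mgh = Mg(2r) + (7/10)M·gr.
Thus h_min = 2r + (1+k)r/2 = r(2 + 1.4/2) = 1.36 × 2.7 ≈ 3.67 m.

h_min ≈ 3.67 m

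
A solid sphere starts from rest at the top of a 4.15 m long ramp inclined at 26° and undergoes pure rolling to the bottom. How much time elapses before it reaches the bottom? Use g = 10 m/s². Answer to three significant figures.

With I = (2/5)MR², the ratio k = I/(MR²) is 0.4.
Translational: Mg sinθ − f = Ma. Rotational about the CM: fR = Iα = kMRa, so f = kMa.
Hence a = g sinθ/(1+k) = 10×sin26°/1.4 = 3.131 m/s².
Starting from rest, L = ½at², so t = √(2L/a) = √(2×4.15/3.131) ≈ 1.63 s.

t ≈ 1.63 s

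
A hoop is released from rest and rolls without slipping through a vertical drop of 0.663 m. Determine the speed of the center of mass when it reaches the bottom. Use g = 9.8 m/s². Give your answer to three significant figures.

Here I = MR², so the shape factor k = I/(MR²) = 1.
The rolling condition ω = v/R makes the rotational term ½I(v/R)² = ½kMv², so KE_total = ½(1+k)Mv² = Mv².
Energy conservation: Mgh = Mv², so v = √(2gh/(1+k)) = √(2 × 9.8 × 0.663 / 2) ≈ 2.55 m/s.

v ≈ 2.55 m/s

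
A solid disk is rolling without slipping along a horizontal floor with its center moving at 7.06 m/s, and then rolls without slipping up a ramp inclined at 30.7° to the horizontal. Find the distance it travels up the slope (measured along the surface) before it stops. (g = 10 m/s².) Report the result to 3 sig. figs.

With I = (1/2)MR², the ratio k = I/(MR²) is 0.5.
Rolling without slipping gives ω = v/R, so the total kinetic energy is ½Mv² + ½Iω² = ½(1+k)Mv² = (3/4)Mv².
Setting this equal to Mgh gives the vertical rise h = (1+k)v₀²/(2g) = 1.5×7.06²/(2×10) = 3.738 m.
The distance along the slope is d = h/sinθ = 3.738/sin30.7° ≈ 7.32 m.

d ≈ 7.32 m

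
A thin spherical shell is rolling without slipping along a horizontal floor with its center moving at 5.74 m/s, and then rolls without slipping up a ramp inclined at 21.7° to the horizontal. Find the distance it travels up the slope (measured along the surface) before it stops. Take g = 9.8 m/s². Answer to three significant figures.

Here I = (2/3)MR², so the shape factor k = I/(MR²) = 2/3.
Since it rolls without slipping, ω = v/R and KE = ½Mv² + ½Iω² = ½(1+k)Mv² = (5/6)Mv².
Setting this equal to Mgh gives the vertical rise h = (1+k)v₀²/(2g) = 1.667×5.74²/(2×9.8) = 2.802 m.
The distance along the slope is d = h/sinθ = 2.802/sin21.7° ≈ 7.58 m.

d ≈ 7.58 m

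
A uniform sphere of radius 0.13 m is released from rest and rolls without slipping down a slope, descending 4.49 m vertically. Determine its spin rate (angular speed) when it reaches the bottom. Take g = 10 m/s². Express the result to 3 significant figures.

For this body I = (2/5)MR², i.e. k = I/(MR²) = 0.4.
Rolling without slipping gives ω = v/R, so the total kinetic energy is ½Mv² + ½Iω² = ½(1+k)Mv² = (7/10)Mv².
Energy conservation Mgh = ½(1+k)Mv² gives v = √(2gh/(1+k)) = √(2 × 10 × 4.49 / 1.4) = 8.009 m/s.
The angular speed follows from ω = v/R = 8.009/0.13 ≈ 61.6 rad/s.

ω ≈ 61.6 rad/s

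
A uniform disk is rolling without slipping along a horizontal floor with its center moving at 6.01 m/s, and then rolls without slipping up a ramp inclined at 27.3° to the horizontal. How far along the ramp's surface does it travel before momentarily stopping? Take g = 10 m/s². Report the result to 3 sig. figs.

d ≈ 5.91 m

With I = (1/2)MR², the ratio k = I/(MR²) is 0.5.
The rolling condition ω = v/R makes the rotational term ½I(v/R)² = ½kMv², so KE_total = ½(1+k)Mv² = (3/4)Mv².
Setting this equal to Mgh gives the vertical rise h = (1+k)v₀²/(2g) = 1.5×6.01²/(2×10) = 2.709 m.
Along the incline, d = h/sinθ = 2.709/sin27.3° ≈ 5.91 m.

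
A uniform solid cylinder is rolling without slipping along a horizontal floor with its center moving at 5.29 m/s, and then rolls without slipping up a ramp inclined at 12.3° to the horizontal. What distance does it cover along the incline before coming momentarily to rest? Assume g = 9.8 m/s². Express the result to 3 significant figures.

With I = (1/2)MR², the ratio k = I/(MR²) is 0.5.
Rolling without slipping gives ω = v/R, so the total kinetic energy is ½Mv² + ½Iω² = ½(1+k)Mv² = (3/4)Mv².
Setting this equal to Mgh gives the vertical rise h = (1+k)v₀²/(2g) = 1.5×5.29²/(2×9.8) = 2.142 m.
The distance along the slope is d = h/sinθ = 2.142/sin12.3° ≈ 10.1 m.

d ≈ 10.1 m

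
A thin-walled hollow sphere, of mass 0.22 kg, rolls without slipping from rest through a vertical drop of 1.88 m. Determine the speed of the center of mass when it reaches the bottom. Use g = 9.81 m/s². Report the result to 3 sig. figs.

Here I = (2/3)MR², so the shape factor k = I/(MR²) = 2/3.
The rolling condition ω = v/R makes the rotational term ½I(v/R)² = ½kMv², so KE_total = ½(1+k)Mv² = (5/6)Mv².
Setting Mgh = (5/6)Mv² gives v = √(2gh/(1+k)) = √(2·9.81·1.88/1.667) ≈ 4.70 m/s.

v ≈ 4.70 m/s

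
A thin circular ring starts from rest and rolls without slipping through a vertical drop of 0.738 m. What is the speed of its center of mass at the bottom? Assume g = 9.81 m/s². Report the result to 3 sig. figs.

v ≈ 2.69 m/s

The moment of inertia is MR², giving k ≡ I/(MR²) = 1.
Rolling without slipping gives ω = v/R, so the total kinetic energy is ½Mv² + ½Iω² = ½(1+k)Mv² = Mv².
Setting Mgh = Mv² gives v = √(2gh/(1+k)) = √(2·9.81·0.738/2) ≈ 2.69 m/s.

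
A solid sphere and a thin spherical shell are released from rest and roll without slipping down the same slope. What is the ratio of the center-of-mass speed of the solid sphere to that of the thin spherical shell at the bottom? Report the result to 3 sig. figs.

Each satisfies Mgh = ½(1+k)Mv² with k = I/(MR²), so v ∝ 1/√(1+k).
For the solid sphere k = 0.4; for the thin spherical shell k = 2/3.
v₁/v₂ = √((1+k₂)/(1+k₁)) = √(1.667/1.4) ≈ 1.09.

v_ratio ≈ 1.09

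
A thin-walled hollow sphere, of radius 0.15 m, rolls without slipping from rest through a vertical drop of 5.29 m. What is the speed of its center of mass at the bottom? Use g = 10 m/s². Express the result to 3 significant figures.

The moment of inertia is (2/3)MR², giving k ≡ I/(MR²) = 2/3.
Since it rolls without slipping, ω = v/R and KE = ½Mv² + ½Iω² = ½(1+k)Mv² = (5/6)Mv².
Energy conservation: Mgh = (5/6)Mv², so v = √(2gh/(1+k)) = √(2 × 10 × 5.29 / 1.667) ≈ 7.97 m/s.

v ≈ 7.97 m/s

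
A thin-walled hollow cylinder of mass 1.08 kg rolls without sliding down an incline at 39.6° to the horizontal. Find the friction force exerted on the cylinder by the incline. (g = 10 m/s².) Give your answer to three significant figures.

f ≈ 3.44 N

With I = MR², the ratio k = I/(MR²) is 1.
Newton's second law down the slope: Mg sinθ − f = Ma. The torque equation fR = Iα (with α = a/R) gives f = kMa.
Combining, a = g sinθ/(1+k) and f = kMa = kMg sinθ/(1+k).
f = 1 × 1.08 × 10 × sin39.6° / 2 ≈ 3.44 N.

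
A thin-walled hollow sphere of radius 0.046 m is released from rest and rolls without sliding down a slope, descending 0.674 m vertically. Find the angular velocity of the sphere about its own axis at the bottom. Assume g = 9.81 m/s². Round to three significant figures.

ω ≈ 61.2 rad/s

The moment of inertia is (2/3)MR², giving k ≡ I/(MR²) = 2/3.
The rolling condition ω = v/R makes the rotational term ½I(v/R)² = ½kMv², so KE_total = ½(1+k)Mv² = (5/6)Mv².
Energy conservation Mgh = ½(1+k)Mv² gives v = √(2gh/(1+k)) = √(2 × 9.81 × 0.674 / 1.667) = 2.817 m/s.
Then ω = v/R = 2.817 / 0.046 ≈ 61.2 rad/s.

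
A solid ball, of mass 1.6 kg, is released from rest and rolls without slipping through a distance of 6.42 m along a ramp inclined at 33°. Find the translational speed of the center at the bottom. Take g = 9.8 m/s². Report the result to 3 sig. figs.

With I = (2/5)MR², the ratio k = I/(MR²) is 0.4.
Since it rolls without slipping, ω = v/R and KE = ½Mv² + ½Iω² = ½(1+k)Mv² = (7/10)Mv².
The vertical drop is h = L sinθ = 6.42 × sin33° = 3.497 m.
Setting Mgh = (7/10)Mv² gives v = √(2gh/(1+k)) = √(2·9.8·3.497/1.4) ≈ 7.00 m/s.

v ≈ 7.00 m/s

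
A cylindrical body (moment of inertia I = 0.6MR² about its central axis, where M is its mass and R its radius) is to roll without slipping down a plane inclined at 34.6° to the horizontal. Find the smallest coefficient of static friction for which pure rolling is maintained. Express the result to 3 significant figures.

The moment of inertia is 0.6MR², giving k ≡ I/(MR²) = 0.6.
Along the incline Mg sinθ − f = Ma, and torque about the center fR = Iα = kMR²(a/R) gives f = kMa.
These give a = g sinθ/(1+k) and the required friction f = kMg sinθ/(1+k).
With N = Mg cosθ, the no-slip condition f ≤ μN gives μ_min = f/N = k tanθ/(1+k).
μ_min = 0.6 × tan34.6° / 1.6 ≈ 0.259.

μ_min ≈ 0.259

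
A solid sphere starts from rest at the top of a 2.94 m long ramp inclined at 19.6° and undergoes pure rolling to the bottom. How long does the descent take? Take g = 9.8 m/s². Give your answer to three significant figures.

t ≈ 1.58 s

Here I = (2/5)MR², so the shape factor k = I/(MR²) = 0.4.
Along the incline Mg sinθ − f = Ma, and torque about the center fR = Iα = kMR²(a/R) gives f = kMa.
Hence a = g sinθ/(1+k) = 9.8×sin19.6°/1.4 = 2.348 m/s².
Starting from rest, L = ½at², so t = √(2L/a) = √(2×2.94/2.348) ≈ 1.58 s.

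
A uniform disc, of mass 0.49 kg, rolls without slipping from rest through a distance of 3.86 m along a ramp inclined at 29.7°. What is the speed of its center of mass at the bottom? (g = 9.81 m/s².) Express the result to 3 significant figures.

The moment of inertia is (1/2)MR², giving k ≡ I/(MR²) = 0.5.
Pure rolling means v = ωR; then KE = ½Mv² + ½I(v/R)² = ½(1+k)Mv² = (3/4)Mv².
The vertical drop is h = L sinθ = 3.86 × sin29.7° = 1.912 m.
Energy conservation: Mgh = (3/4)Mv², so v = √(2gh/(1+k)) = √(2 × 9.81 × 1.912 / 1.5) ≈ 5.00 m/s.

v ≈ 5.00 m/s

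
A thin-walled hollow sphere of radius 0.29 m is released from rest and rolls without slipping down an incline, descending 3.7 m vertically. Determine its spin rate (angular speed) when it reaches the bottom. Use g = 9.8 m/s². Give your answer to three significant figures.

ω ≈ 22.7 rad/s

Here I = (2/3)MR², so the shape factor k = I/(MR²) = 2/3.
Since it rolls without slipping, ω = v/R and KE = ½Mv² + ½Iω² = ½(1+k)Mv² = (5/6)Mv².
Energy conservation Mgh = ½(1+k)Mv² gives v = √(2gh/(1+k)) = √(2 × 9.8 × 3.7 / 1.667) = 6.596 m/s.
Then ω = v/R = 6.596 / 0.29 ≈ 22.7 rad/s.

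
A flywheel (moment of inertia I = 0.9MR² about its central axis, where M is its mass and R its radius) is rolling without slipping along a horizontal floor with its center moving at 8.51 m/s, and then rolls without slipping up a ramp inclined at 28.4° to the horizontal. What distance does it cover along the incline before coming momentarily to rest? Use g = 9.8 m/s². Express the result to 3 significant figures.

d ≈ 14.8 m

Here I = 0.9MR², so the shape factor k = I/(MR²) = 0.9.
Pure rolling means v = ωR; then KE = ½Mv² + ½I(v/R)² = ½(1+k)Mv² = (19/20)Mv².
Setting this equal to Mgh gives the vertical rise h = (1+k)v₀²/(2g) = 1.9×8.51²/(2×9.8) = 7.02 m.
Along the incline, d = h/sinθ = 7.02/sin28.4° ≈ 14.8 m.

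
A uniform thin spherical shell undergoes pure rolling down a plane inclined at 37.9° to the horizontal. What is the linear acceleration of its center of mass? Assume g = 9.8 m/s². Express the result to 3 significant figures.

a ≈ 3.61 m/s²

The moment of inertia is (2/3)MR², giving k ≡ I/(MR²) = 2/3.
Along the incline Mg sinθ − f = Ma, and torque about the center fR = Iα = kMR²(a/R) gives f = kMa.
Eliminating f: Mg sinθ = (1+k)Ma, so a = g sinθ/(1+k) = 9.8 × sin37.9° / 1.667 ≈ 3.61 m/s².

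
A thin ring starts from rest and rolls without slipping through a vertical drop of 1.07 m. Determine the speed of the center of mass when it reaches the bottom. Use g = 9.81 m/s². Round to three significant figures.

v ≈ 3.24 m/s

The moment of inertia is MR², giving k ≡ I/(MR²) = 1.
The rolling condition ω = v/R makes the rotational term ½I(v/R)² = ½kMv², so KE_total = ½(1+k)Mv² = Mv².
Setting Mgh = Mv² gives v = √(2gh/(1+k)) = √(2·9.81·1.07/2) ≈ 3.24 m/s.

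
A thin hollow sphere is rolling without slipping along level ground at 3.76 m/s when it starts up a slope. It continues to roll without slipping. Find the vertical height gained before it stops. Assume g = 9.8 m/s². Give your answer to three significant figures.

h ≈ 1.20 m

For this body I = (2/3)MR², i.e. k = I/(MR²) = 2/3.
Since it rolls without slipping, ω = v/R and KE = ½Mv² + ½Iω² = ½(1+k)Mv² = (5/6)Mv².
All of this converts to potential energy at the highest point: (5/6)Mv₀² = Mgh.
Thus h = (1+k)v₀²/(2g) = 1.667 × 3.76² / (2 × 9.8) ≈ 1.20 m.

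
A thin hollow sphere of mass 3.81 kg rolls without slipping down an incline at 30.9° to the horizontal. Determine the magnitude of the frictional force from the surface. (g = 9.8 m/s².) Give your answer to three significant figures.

For this body I = (2/3)MR², i.e. k = I/(MR²) = 2/3.
Translational: Mg sinθ − f = Ma. Rotational about the CM: fR = Iα = kMRa, so f = kMa.
Combining, a = g sinθ/(1+k) and f = kMa = kMg sinθ/(1+k).
f = (2/3) × 3.81 × 9.8 × sin30.9° / 1.667 ≈ 7.67 N.

f ≈ 7.67 N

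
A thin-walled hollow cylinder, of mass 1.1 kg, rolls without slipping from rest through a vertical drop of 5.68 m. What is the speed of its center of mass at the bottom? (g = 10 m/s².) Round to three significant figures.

For this body I = MR², i.e. k = I/(MR²) = 1.
Rolling without slipping gives ω = v/R, so the total kinetic energy is ½Mv² + ½Iω² = ½(1+k)Mv² = Mv².
Energy conservation: Mgh = Mv², so v = √(2gh/(1+k)) = √(2 × 10 × 5.68 / 2) ≈ 7.54 m/s.

v ≈ 7.54 m/s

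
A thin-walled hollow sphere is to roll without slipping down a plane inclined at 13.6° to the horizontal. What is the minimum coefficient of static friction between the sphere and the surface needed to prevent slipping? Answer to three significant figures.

μ_min ≈ 0.0968

For this body I = (2/3)MR², i.e. k = I/(MR²) = 2/3.
Along the incline Mg sinθ − f = Ma, and torque about the center fR = Iα = kMR²(a/R) gives f = kMa.
These give a = g sinθ/(1+k) and the required friction f = kMg sinθ/(1+k).
The normal force is N = Mg cosθ, so μ_min = f/N = k tanθ/(1+k).
μ_min = (2/3) × tan13.6° / 1.667 ≈ 0.0968.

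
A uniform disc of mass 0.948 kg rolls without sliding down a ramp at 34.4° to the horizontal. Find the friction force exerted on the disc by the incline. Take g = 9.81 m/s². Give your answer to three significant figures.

f ≈ 1.75 N

Here I = (1/2)MR², so the shape factor k = I/(MR²) = 0.5.
Newton's second law down the slope: Mg sinθ − f = Ma. The torque equation fR = Iα (with α = a/R) gives f = kMa.
Combining, a = g sinθ/(1+k) and f = kMa = kMg sinθ/(1+k).
f = 0.5 × 0.948 × 9.81 × sin34.4° / 1.5 ≈ 1.75 N.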